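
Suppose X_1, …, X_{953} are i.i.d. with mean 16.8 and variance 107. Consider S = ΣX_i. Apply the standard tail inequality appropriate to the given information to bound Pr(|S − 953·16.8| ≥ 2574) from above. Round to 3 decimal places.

With mean and variance of each term known, Chebyshev's inequality bounds the deviation of the sum (or sample mean).
Var(S) = n·Var(X_i) = 953·107 = 101971.
Chebyshev: Pr(|S − 953·16.8| ≥ 2574) ≤ Var(S)/2574² = 101971/6625476 = 0.0154.

0.015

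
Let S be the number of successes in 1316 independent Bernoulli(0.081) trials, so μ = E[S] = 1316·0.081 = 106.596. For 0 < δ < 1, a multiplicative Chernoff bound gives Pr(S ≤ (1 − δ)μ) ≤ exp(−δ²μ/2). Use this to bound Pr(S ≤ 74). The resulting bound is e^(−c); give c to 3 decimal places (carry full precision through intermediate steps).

4.984

Write 74 = (1 − δ)μ, so δ = 1 − 74/106.596 = 0.3057901…
Then the exponent is δ²μ/2 = (μ − 74)²/(2μ) = 4.983767.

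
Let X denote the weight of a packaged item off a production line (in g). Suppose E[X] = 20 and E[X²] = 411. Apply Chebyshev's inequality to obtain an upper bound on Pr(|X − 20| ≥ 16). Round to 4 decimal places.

0.0430

Var(X) = E[X²] − (E[X])² = 411 − 400 = 11.
Chebyshev's inequality: Pr(|X − μ| ≥ t) ≤ Var(X)/t² = 11/256 = 0.0430.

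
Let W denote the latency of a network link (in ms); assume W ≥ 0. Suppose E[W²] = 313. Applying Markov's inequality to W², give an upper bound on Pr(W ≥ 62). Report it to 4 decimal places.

Since W ≥ 0, the event {W ≥ 62} is the same as {W² ≥ 3844}.
Markov's inequality applied to W² gives Pr(W² ≥ 3844) ≤ E[W²]/3844 = 313/3844 = 0.0814.

0.0814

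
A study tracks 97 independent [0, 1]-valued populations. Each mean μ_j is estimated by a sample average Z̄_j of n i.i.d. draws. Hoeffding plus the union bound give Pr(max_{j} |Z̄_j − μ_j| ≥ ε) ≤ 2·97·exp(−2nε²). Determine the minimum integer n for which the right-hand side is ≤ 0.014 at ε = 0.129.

Need 2·97·exp(−2nε²) ≤ 0.014, i.e. exp(−2nε²) ≤ 0.014/194.
So 2nε² ≥ ln(194/0.014) = 9.536556.
Hence n ≥ 9.536556/(2·0.129²) = 286.538.
The smallest integer n is 287.

287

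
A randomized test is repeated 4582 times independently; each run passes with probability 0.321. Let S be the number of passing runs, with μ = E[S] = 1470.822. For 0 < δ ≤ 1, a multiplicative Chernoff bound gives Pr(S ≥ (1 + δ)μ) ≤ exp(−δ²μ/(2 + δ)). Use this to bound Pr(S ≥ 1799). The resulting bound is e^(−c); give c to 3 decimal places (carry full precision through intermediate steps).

Write 1799 = (1 + δ)μ, so δ = 1799/1470.822 − 1 = 0.2231256…
Then the exponent is δ²μ/(2 + δ) = (1799 − μ)² / (μ·(2 + δ)) = 32.937817.

32.938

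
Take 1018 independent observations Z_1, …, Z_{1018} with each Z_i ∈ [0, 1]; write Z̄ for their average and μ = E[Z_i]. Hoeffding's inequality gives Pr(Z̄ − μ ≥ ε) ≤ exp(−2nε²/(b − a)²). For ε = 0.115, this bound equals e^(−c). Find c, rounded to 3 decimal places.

26.926

c = 2nε²/(b − a)² = 2·1018·0.115² / 1² = 26.9261.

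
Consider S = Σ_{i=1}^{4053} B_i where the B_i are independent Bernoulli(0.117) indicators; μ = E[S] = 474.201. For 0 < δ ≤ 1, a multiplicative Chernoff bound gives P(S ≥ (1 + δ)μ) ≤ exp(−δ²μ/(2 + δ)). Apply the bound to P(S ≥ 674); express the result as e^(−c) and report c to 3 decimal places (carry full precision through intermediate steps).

34.767

Write 674 = (1 + δ)μ, so δ = 674/474.201 − 1 = 0.4213382…
Then the exponent is δ²μ/(2 + δ) = (674 − μ)² / (μ·(2 + δ)) = 34.767119.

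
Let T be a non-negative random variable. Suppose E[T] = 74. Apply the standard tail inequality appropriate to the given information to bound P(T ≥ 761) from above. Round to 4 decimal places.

Only the mean of a non-negative variable is known, so Markov's inequality is the applicable tail bound.
Markov's inequality: for a non-negative random variable, P(T ≥ a) ≤ E[T]/a.
Here E[T] = 74 and a = 761, so the bound is 74/761 = 0.0972.

0.0972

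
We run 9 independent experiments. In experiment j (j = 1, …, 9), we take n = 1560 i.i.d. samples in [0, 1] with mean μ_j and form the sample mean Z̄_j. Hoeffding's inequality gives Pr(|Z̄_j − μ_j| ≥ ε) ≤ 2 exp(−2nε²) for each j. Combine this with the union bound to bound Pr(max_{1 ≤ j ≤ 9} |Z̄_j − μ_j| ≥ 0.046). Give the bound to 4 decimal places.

0.0244

Per-experiment Hoeffding bound: 2·exp(−2·1560·0.046²) = 2·exp(−6.60192) = 0.0027155.
Union bound over 9 events: 9·0.0027155 = 0.02444.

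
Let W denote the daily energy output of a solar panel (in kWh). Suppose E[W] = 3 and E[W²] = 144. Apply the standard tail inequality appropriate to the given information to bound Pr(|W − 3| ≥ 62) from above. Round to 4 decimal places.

The first two moments determine the variance, so Chebyshev's inequality is the sharpest standard bound available.
Var(W) = E[W²] − (E[W])² = 144 − 9 = 135.
Chebyshev's inequality: Pr(|W − μ| ≥ t) ≤ Var(W)/t² = 135/3844 = 0.0351.

0.0351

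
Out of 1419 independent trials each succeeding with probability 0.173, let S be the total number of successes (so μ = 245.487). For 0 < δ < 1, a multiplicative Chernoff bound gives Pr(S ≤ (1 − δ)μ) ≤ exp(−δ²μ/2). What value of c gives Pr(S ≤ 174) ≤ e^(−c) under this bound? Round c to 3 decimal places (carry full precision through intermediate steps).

10.409

Write 174 = (1 − δ)μ, so δ = 1 − 174/245.487 = 0.2912048…
Then the exponent is δ²μ/2 = (μ − 174)²/(2μ) = 10.408680.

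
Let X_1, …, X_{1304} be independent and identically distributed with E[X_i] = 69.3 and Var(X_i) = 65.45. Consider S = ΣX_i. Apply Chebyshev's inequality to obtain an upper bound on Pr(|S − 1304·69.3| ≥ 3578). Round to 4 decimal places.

Var(S) = n·Var(X_i) = 1304·65.45 = 85346.8.
Chebyshev: Pr(|S − 1304·69.3| ≥ 3578) ≤ Var(S)/3578² = 85346.8/12802084 = 0.0067.

0.0067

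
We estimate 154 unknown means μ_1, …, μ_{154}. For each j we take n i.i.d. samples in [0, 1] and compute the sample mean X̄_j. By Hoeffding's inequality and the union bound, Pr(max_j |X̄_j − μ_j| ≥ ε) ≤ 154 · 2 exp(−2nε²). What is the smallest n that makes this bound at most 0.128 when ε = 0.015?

17302

Need 2·154·exp(−2nε²) ≤ 0.128, i.e. exp(−2nε²) ≤ 0.128/308.
So 2nε² ≥ ln(308/0.128) = 7.785825.
Hence n ≥ 7.785825/(2·0.015²) = 17301.833.
The smallest integer n is 17302.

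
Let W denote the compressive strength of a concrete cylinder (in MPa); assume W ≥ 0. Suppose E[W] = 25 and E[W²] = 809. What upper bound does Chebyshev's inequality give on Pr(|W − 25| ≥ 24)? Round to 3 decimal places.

0.319

Var(W) = E[W²] − (E[W])² = 809 − 625 = 184.
Chebyshev's inequality: Pr(|W − μ| ≥ t) ≤ Var(W)/t² = 184/576 = 0.3194.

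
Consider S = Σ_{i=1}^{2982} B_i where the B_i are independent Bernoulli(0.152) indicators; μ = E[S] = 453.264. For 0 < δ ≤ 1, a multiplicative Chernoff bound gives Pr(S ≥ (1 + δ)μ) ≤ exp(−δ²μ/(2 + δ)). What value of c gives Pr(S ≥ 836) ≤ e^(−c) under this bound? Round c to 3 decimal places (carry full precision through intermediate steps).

113.621

Write 836 = (1 + δ)μ, so δ = 836/453.264 − 1 = 0.8443997…
Then the exponent is δ²μ/(2 + δ) = (836 − μ)² / (μ·(2 + δ)) = 113.620520.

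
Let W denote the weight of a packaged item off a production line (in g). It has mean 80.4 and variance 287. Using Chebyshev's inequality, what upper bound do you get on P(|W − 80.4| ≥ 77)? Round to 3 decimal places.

0.048

Chebyshev: P(|W − μ| ≥ t) ≤ Var(W)/t².
Bound = 287 / 5929 = 0.0484.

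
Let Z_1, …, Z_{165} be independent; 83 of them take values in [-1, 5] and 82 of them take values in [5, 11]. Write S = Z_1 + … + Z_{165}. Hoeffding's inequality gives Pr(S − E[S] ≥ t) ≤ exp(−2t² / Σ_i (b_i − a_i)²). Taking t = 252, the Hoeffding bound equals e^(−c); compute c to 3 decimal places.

21.382

Σ(b_i − a_i)² = 83·6² + 82·6² = 5940.
c = 2t² / 5940 = 2·252² / 5940 = 21.3818.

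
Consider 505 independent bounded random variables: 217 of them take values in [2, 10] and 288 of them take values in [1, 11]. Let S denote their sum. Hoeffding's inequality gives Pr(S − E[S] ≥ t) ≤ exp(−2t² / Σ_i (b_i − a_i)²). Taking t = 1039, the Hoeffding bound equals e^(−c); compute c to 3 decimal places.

Σ(b_i − a_i)² = 217·8² + 288·10² = 42688.
c = 2t² / 42688 = 2·1039² / 42688 = 50.5773.

50.577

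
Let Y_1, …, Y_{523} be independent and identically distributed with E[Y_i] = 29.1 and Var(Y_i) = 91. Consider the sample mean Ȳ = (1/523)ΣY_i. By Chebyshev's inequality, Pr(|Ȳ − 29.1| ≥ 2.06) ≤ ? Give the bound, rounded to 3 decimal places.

Var(Ȳ) = Var(Y_i)/n = 91/523 = 0.174.
Chebyshev: Pr(|Ȳ − 29.1| ≥ 2.06) ≤ Var(Ȳ)/(2.06)² = 91/(523·2.06²) = 0.0410.

0.041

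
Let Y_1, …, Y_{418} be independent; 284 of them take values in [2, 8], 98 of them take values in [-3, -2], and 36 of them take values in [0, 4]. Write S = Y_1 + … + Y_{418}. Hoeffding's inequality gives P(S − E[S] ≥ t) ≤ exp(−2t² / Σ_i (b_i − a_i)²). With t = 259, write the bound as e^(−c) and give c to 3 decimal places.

Σ(b_i − a_i)² = 284·6² + 98·1² + 36·4² = 10898.
c = 2t² / 10898 = 2·259² / 10898 = 12.3107.

12.311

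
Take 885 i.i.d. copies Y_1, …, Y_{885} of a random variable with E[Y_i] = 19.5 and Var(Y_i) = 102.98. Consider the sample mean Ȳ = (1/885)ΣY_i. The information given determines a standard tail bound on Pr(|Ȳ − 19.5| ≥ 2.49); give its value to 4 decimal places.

0.0188

With mean and variance of each term known, Chebyshev's inequality bounds the deviation of the sum (or sample mean).
Var(Ȳ) = Var(Y_i)/n = 102.98/885 = 0.11636.
Chebyshev: Pr(|Ȳ − 19.5| ≥ 2.49) ≤ Var(Ȳ)/(2.49)² = 102.98/(885·2.49²) = 0.0188.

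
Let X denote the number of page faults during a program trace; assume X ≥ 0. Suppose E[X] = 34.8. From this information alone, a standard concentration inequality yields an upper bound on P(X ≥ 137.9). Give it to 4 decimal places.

Only the mean of a non-negative variable is known, so Markov's inequality is the applicable tail bound.
Markov's inequality: for a non-negative random variable, P(X ≥ a) ≤ E[X]/a.
Here E[X] = 34.8 and a = 137.9, so the bound is 34.8/137.9 = 0.2524.

0.2524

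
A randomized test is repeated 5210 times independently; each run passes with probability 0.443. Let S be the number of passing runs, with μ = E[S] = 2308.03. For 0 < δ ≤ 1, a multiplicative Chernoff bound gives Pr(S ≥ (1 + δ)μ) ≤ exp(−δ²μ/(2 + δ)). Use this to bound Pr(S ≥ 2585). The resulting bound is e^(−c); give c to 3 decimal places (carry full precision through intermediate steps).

15.678

Write 2585 = (1 + δ)μ, so δ = 2585/2308.03 − 1 = 0.1200028…
Then the exponent is δ²μ/(2 + δ) = (2585 − μ)² / (μ·(2 + δ)) = 15.677889.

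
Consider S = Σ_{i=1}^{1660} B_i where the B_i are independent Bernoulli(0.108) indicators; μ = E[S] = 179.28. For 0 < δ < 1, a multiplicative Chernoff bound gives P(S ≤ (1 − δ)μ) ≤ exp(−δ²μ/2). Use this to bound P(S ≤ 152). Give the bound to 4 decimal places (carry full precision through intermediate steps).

Write 152 = (1 − δ)μ, so δ = 1 − 152/179.28 = 0.1521642…
Then the exponent is δ²μ/2 = (μ − 152)²/(2μ) = 2.075520.
Bound = exp(−2.075520) = 0.12549.

0.1255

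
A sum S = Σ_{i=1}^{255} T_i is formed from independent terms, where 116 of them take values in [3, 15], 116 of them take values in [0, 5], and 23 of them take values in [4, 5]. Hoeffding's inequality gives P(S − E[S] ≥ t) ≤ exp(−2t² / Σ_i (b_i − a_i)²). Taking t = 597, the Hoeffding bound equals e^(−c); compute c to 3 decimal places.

36.318

Σ(b_i − a_i)² = 116·12² + 116·5² + 23·1² = 19627.
c = 2t² / 19627 = 2·597² / 19627 = 36.3182.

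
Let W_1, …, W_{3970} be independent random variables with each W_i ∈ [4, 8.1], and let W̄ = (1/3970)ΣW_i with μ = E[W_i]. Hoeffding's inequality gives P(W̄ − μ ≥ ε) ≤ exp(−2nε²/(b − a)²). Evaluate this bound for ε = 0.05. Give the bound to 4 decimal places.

0.3070

Exponent: 2nε²/(b − a)² = 2·3970·0.05² / 4.1² = 1.18084.
Bound = exp(−1.18084) = 0.30702.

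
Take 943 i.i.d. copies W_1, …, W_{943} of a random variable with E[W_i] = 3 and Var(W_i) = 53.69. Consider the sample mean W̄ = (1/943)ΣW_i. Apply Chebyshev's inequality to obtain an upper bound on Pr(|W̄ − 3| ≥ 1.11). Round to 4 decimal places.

0.0462

Var(W̄) = Var(W_i)/n = 53.69/943 = 0.056935.
Chebyshev: Pr(|W̄ − 3| ≥ 1.11) ≤ Var(W̄)/(1.11)² = 53.69/(943·1.11²) = 0.0462.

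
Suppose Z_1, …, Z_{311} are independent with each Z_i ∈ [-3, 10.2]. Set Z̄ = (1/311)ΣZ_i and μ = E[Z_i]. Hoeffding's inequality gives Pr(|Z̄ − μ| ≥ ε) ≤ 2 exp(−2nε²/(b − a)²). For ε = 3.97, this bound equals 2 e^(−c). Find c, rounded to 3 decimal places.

56.263

c = 2nε²/(b − a)² = 2·311·3.97² / 13.2² = 56.2631.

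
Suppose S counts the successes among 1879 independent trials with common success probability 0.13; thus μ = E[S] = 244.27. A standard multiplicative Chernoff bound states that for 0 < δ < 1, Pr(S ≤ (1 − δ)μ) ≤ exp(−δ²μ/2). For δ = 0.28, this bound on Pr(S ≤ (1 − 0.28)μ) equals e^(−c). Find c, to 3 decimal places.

9.575

c = δ²μ/2 = 0.28²·244.27/2 = 9.5754.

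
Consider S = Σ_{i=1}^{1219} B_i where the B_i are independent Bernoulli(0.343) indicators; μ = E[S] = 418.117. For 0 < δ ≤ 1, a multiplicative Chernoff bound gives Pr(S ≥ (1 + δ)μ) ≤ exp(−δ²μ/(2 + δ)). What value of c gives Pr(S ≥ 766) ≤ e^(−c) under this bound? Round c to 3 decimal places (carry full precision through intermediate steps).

102.205

Write 766 = (1 + δ)μ, so δ = 766/418.117 − 1 = 0.8320231…
Then the exponent is δ²μ/(2 + δ) = (766 − μ)² / (μ·(2 + δ)) = 102.204919.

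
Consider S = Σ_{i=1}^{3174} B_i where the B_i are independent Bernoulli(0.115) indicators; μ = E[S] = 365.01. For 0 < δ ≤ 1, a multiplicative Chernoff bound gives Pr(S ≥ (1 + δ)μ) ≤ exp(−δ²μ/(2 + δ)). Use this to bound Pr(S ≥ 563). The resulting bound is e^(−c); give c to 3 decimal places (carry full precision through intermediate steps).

Write 563 = (1 + δ)μ, so δ = 563/365.01 − 1 = 0.5424235…
Then the exponent is δ²μ/(2 + δ) = (563 − μ)² / (μ·(2 + δ)) = 42.240967.

42.241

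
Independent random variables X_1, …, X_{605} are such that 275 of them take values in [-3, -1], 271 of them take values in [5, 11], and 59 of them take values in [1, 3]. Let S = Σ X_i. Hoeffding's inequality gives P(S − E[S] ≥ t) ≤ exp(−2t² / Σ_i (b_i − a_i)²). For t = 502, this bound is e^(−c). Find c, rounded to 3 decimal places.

45.439

Σ(b_i − a_i)² = 275·2² + 271·6² + 59·2² = 11092.
c = 2t² / 11092 = 2·502² / 11092 = 45.4389.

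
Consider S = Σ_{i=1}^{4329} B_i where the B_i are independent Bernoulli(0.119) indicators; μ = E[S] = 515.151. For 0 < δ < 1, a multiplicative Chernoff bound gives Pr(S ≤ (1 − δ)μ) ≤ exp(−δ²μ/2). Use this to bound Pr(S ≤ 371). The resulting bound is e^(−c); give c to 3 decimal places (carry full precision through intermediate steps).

20.168

Write 371 = (1 − δ)μ, so δ = 1 − 371/515.151 = 0.2798228…
Then the exponent is δ²μ/2 = (μ − 371)²/(2μ) = 20.168369.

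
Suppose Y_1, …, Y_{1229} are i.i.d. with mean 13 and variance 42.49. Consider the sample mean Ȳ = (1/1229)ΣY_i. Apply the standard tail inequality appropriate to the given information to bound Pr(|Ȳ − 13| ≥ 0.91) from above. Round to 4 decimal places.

With mean and variance of each term known, Chebyshev's inequality bounds the deviation of the sum (or sample mean).
Var(Ȳ) = Var(Y_i)/n = 42.49/1229 = 0.034573.
Chebyshev: Pr(|Ȳ − 13| ≥ 0.91) ≤ Var(Ȳ)/(0.91)² = 42.49/(1229·0.91²) = 0.0417.

0.0417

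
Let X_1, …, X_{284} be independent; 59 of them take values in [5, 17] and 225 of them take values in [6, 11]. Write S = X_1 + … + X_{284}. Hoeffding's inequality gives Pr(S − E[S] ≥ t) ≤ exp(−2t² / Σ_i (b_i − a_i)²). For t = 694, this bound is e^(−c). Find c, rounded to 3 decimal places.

Σ(b_i − a_i)² = 59·12² + 225·5² = 14121.
c = 2t² / 14121 = 2·694² / 14121 = 68.2156.

68.216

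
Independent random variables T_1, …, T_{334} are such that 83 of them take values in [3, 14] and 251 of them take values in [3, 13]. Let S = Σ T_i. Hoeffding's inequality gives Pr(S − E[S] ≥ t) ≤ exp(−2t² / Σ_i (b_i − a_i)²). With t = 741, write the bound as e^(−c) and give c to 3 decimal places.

31.248

Σ(b_i − a_i)² = 83·11² + 251·10² = 35143.
c = 2t² / 35143 = 2·741² / 35143 = 31.2484.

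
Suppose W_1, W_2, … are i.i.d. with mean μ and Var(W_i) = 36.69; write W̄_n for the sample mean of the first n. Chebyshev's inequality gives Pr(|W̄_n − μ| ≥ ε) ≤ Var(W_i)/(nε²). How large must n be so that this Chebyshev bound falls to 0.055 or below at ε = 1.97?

Require 36.69/(n·1.97²) ≤ 0.055, i.e. n ≥ 36.69/(0.055·1.97²) = 171.891.
The smallest integer n is 172.

172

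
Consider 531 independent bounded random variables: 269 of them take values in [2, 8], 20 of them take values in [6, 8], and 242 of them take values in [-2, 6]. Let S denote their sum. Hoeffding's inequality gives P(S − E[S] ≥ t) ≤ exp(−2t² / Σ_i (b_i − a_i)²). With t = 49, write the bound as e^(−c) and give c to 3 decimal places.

0.190

Σ(b_i − a_i)² = 269·6² + 20·2² + 242·8² = 25252.
c = 2t² / 25252 = 2·49² / 25252 = 0.1902.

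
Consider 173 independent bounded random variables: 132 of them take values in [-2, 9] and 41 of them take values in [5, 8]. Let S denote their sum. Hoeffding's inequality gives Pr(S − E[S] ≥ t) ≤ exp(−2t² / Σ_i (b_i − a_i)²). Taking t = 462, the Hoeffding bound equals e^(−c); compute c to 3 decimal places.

26.124

Σ(b_i − a_i)² = 132·11² + 41·3² = 16341.
c = 2t² / 16341 = 2·462² / 16341 = 26.1237.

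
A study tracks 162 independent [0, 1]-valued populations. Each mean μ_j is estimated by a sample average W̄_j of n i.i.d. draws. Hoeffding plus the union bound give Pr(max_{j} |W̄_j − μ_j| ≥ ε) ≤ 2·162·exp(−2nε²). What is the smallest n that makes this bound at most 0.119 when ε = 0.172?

Need 2·162·exp(−2nε²) ≤ 0.119, i.e. exp(−2nε²) ≤ 0.119/324.
So 2nε² ≥ ln(324/0.119) = 7.909375.
Hence n ≥ 7.909375/(2·0.172²) = 133.677.
The smallest integer n is 134.

134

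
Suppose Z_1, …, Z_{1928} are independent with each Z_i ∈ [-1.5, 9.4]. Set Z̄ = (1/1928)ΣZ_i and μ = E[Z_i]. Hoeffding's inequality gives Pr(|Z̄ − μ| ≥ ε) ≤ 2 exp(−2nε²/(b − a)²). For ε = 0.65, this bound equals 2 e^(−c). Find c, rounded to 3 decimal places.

c = 2nε²/(b − a)² = 2·1928·0.65² / 10.9² = 13.7123.

13.712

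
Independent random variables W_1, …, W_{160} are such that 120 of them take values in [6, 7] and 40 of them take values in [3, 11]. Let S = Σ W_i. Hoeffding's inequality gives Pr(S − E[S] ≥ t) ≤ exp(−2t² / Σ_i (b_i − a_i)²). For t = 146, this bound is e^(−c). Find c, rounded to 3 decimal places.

15.907

Σ(b_i − a_i)² = 120·1² + 40·8² = 2680.
c = 2t² / 2680 = 2·146² / 2680 = 15.9075.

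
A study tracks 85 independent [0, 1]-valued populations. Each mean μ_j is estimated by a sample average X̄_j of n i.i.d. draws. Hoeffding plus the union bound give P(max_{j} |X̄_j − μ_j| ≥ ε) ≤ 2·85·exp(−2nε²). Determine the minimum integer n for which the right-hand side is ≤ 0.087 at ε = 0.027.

5198

Need 2·85·exp(−2nε²) ≤ 0.087, i.e. exp(−2nε²) ≤ 0.087/170.
So 2nε² ≥ ln(170/0.087) = 7.577646.
Hence n ≥ 7.577646/(2·0.027²) = 5197.288.
The smallest integer n is 5198.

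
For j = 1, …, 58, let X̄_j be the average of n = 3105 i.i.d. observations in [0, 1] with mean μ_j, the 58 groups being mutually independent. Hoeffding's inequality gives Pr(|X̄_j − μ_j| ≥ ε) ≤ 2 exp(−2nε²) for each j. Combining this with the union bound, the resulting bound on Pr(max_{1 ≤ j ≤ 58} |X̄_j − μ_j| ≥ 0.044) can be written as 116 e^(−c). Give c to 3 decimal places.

12.023

Union bound over the 58 events: Pr(max_{1 ≤ j ≤ 58} |X̄_j − μ_j| ≥ 0.044) ≤ 58·2·exp(−2nε²) = 116 exp(−2·3105·0.044²).
So c = 2·3105·0.044² = 12.0226.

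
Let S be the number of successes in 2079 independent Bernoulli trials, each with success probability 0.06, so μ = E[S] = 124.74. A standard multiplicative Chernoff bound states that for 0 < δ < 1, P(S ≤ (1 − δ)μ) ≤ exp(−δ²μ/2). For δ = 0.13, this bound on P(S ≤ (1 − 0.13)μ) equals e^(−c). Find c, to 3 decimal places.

c = δ²μ/2 = 0.13²·124.74/2 = 1.0541.

1.054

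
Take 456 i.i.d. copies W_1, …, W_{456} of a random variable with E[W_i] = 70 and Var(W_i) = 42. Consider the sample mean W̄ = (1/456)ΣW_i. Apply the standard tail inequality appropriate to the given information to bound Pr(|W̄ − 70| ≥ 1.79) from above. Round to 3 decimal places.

0.029

With mean and variance of each term known, Chebyshev's inequality bounds the deviation of the sum (or sample mean).
Var(W̄) = Var(W_i)/n = 42/456 = 0.092105.
Chebyshev: Pr(|W̄ − 70| ≥ 1.79) ≤ Var(W̄)/(1.79)² = 42/(456·1.79²) = 0.0287.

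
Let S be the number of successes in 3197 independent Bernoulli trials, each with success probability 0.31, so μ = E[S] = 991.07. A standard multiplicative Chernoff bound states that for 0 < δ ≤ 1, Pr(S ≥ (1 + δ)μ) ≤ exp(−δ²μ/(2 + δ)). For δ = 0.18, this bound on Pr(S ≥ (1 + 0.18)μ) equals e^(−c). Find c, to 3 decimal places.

c = δ²μ/(2 + δ) = 0.18²·991.07/(2 + 0.18) = 14.7297.

14.730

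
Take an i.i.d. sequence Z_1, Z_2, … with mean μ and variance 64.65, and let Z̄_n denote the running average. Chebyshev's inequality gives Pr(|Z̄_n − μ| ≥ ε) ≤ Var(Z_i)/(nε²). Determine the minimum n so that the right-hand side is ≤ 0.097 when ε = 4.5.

33

Require 64.65/(n·4.5²) ≤ 0.097, i.e. n ≥ 64.65/(0.097·4.5²) = 32.913.
The smallest integer n is 33.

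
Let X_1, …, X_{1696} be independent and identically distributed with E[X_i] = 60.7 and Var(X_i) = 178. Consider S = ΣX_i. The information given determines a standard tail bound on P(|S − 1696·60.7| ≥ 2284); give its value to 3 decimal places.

With mean and variance of each term known, Chebyshev's inequality bounds the deviation of the sum (or sample mean).
Var(S) = n·Var(X_i) = 1696·178 = 301888.
Chebyshev: P(|S − 1696·60.7| ≥ 2284) ≤ Var(S)/2284² = 301888/5216656 = 0.0579.

0.058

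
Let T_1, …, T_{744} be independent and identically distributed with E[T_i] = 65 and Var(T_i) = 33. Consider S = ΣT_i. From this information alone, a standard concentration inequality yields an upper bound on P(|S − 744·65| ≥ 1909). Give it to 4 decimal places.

0.0067

With mean and variance of each term known, Chebyshev's inequality bounds the deviation of the sum (or sample mean).
Var(S) = n·Var(T_i) = 744·33 = 24552.
Chebyshev: P(|S − 744·65| ≥ 1909) ≤ Var(S)/1909² = 24552/3644281 = 0.0067.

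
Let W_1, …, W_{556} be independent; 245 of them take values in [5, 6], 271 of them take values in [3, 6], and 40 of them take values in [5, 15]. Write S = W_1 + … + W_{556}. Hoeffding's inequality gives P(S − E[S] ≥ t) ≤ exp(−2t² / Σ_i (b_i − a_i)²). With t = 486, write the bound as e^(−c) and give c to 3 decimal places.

Σ(b_i − a_i)² = 245·1² + 271·3² + 40·10² = 6684.
c = 2t² / 6684 = 2·486² / 6684 = 70.6750.

70.675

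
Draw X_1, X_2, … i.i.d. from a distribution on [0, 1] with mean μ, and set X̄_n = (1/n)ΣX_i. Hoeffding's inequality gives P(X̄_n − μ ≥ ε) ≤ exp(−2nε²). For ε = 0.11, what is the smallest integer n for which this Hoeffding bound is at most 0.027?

Require exp(−2nε²) ≤ 0.027, i.e. 2nε² ≥ ln(1/0.027) = 3.611918.
So n ≥ 3.611918 / (2·0.11²) = 149.253.
The smallest integer n is 150.

150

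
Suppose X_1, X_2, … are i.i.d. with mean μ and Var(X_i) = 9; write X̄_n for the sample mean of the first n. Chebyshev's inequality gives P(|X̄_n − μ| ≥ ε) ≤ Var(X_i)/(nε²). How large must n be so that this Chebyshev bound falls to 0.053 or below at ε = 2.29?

33

Require 9/(n·2.29²) ≤ 0.053, i.e. n ≥ 9/(0.053·2.29²) = 32.381.
The smallest integer n is 33.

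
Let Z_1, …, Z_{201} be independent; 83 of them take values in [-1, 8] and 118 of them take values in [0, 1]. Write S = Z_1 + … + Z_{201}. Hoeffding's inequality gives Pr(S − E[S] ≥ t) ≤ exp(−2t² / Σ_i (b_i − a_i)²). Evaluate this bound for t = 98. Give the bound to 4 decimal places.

0.0603

Σ(b_i − a_i)² = 83·9² + 118·1² = 6841.
Exponent = 2·98² / 6841 = 2.80778.
Bound = exp(−2.80778) = 0.06034.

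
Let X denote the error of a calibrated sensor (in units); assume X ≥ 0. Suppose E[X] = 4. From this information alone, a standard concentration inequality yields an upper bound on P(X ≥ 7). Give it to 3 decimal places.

0.571

Only the mean of a non-negative variable is known, so Markov's inequality is the applicable tail bound.
Markov's inequality: for a non-negative random variable, P(X ≥ a) ≤ E[X]/a.
Here E[X] = 4 and a = 7, so the bound is 4/7 = 0.5714.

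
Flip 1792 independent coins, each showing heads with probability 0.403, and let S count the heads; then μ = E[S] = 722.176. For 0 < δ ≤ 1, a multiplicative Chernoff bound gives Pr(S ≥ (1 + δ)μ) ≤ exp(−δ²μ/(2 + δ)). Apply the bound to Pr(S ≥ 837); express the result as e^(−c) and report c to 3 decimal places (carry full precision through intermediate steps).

Write 837 = (1 + δ)μ, so δ = 837/722.176 − 1 = 0.1589973…
Then the exponent is δ²μ/(2 + δ) = (837 − μ)² / (μ·(2 + δ)) = 8.456102.

8.456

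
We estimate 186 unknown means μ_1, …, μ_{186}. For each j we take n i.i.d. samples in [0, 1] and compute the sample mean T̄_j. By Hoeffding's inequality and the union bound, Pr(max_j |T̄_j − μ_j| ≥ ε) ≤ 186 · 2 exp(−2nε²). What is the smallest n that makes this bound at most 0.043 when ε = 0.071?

Need 2·186·exp(−2nε²) ≤ 0.043, i.e. exp(−2nε²) ≤ 0.043/372.
So 2nε² ≥ ln(372/0.043) = 9.065449.
Hence n ≥ 9.065449/(2·0.071²) = 899.172.
The smallest integer n is 900.

900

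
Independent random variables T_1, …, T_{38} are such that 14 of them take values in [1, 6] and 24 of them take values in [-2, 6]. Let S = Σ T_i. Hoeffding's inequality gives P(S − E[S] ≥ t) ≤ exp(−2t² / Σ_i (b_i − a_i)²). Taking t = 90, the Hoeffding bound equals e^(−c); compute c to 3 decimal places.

8.590

Σ(b_i − a_i)² = 14·5² + 24·8² = 1886.
c = 2t² / 1886 = 2·90² / 1886 = 8.5896.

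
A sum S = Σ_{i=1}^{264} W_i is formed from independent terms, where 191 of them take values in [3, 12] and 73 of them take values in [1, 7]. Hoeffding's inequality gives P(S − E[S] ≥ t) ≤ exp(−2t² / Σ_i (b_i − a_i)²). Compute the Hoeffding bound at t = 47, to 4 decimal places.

0.7834

Σ(b_i − a_i)² = 191·9² + 73·6² = 18099.
Exponent = 2·47² / 18099 = 0.24410.
Bound = exp(−0.24410) = 0.78341.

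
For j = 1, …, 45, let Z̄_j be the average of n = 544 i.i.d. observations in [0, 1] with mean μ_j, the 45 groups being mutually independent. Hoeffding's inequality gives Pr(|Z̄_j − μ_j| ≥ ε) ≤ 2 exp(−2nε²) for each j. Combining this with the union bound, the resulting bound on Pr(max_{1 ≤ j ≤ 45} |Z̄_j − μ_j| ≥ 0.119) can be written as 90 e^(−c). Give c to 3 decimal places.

15.407

Union bound over the 45 events: Pr(max_{1 ≤ j ≤ 45} |Z̄_j − μ_j| ≥ 0.119) ≤ 45·2·exp(−2nε²) = 90 exp(−2·544·0.119²).
So c = 2·544·0.119² = 15.4072.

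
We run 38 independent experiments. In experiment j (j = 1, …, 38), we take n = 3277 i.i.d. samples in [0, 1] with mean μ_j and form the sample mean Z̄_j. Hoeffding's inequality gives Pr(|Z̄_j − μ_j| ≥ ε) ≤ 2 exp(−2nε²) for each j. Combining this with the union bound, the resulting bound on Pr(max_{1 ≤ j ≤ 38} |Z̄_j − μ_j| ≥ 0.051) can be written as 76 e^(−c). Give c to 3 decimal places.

17.047

Union bound over the 38 events: Pr(max_{1 ≤ j ≤ 38} |Z̄_j − μ_j| ≥ 0.051) ≤ 38·2·exp(−2nε²) = 76 exp(−2·3277·0.051²).
So c = 2·3277·0.051² = 17.0470.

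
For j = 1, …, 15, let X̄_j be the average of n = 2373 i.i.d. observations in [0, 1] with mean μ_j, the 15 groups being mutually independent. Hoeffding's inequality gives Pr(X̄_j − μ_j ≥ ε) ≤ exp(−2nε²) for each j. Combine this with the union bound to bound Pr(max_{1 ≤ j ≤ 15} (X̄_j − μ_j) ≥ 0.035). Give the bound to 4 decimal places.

0.0448

Per-experiment Hoeffding bound: exp(−2·2373·0.035²) = exp(−5.81385) = 0.0029859.
Union bound over 15 events: 15·0.0029859 = 0.04479.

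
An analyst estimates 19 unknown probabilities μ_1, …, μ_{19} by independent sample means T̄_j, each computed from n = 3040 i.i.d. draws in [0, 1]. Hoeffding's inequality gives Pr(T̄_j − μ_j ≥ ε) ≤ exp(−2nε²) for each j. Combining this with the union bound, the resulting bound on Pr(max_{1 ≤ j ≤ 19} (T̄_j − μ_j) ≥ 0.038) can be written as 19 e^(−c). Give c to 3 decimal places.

8.780

Union bound over the 19 events: Pr(max_{1 ≤ j ≤ 19} (T̄_j − μ_j) ≥ 0.038) ≤ 19·exp(−2nε²) = 19 exp(−2·3040·0.038²).
So c = 2·3040·0.038² = 8.7795.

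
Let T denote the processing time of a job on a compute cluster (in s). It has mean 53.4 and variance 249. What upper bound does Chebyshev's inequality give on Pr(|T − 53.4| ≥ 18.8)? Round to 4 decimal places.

0.7045

Chebyshev: Pr(|T − μ| ≥ t) ≤ Var(T)/t².
Bound = 249 / 353.44 = 0.7045.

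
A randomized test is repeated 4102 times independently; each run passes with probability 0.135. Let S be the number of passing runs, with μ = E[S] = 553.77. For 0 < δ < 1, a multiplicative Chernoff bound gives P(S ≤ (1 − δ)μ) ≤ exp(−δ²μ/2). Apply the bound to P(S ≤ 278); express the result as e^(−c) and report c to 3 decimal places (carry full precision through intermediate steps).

68.665

Write 278 = (1 − δ)μ, so δ = 1 − 278/553.77 = 0.4979865…
Then the exponent is δ²μ/2 = (μ − 278)²/(2μ) = 68.664873.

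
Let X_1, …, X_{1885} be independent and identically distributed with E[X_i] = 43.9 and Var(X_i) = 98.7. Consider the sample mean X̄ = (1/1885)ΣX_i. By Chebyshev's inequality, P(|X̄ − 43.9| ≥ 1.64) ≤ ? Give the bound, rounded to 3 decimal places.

Var(X̄) = Var(X_i)/n = 98.7/1885 = 0.052361.
Chebyshev: P(|X̄ − 43.9| ≥ 1.64) ≤ Var(X̄)/(1.64)² = 98.7/(1885·1.64²) = 0.0195.

0.019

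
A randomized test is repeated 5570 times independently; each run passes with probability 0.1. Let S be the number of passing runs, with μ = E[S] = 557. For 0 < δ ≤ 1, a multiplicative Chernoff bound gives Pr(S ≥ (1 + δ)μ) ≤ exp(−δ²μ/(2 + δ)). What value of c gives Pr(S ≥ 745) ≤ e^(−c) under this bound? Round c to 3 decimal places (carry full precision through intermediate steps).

27.146

Write 745 = (1 + δ)μ, so δ = 745/557 − 1 = 0.3375224…
Then the exponent is δ²μ/(2 + δ) = (745 − μ)² / (μ·(2 + δ)) = 27.145929.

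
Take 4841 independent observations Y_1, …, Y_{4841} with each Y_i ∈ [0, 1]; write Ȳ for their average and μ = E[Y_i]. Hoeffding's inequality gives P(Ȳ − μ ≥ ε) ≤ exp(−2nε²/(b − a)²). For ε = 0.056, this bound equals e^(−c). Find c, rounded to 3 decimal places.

c = 2nε²/(b − a)² = 2·4841·0.056² / 1² = 30.3628.

30.363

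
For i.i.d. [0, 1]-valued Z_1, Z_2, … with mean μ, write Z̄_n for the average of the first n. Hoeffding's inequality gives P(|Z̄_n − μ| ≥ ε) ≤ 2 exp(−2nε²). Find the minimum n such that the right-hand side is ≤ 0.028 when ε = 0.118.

Require 2·exp(−2nε²) ≤ 0.028, i.e. 2nε² ≥ ln(2/0.028) = 4.268698.
So n ≥ 4.268698 / (2·0.118²) = 153.286.
The smallest integer n is 154.

154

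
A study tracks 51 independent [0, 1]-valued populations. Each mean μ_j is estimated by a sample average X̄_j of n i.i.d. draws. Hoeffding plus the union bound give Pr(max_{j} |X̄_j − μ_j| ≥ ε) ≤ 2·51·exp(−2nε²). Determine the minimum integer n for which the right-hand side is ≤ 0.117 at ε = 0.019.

9378

Need 2·51·exp(−2nε²) ≤ 0.117, i.e. exp(−2nε²) ≤ 0.117/102.
So 2nε² ≥ ln(102/0.117) = 6.770554.
Hence n ≥ 6.770554/(2·0.019²) = 9377.499.
The smallest integer n is 9378.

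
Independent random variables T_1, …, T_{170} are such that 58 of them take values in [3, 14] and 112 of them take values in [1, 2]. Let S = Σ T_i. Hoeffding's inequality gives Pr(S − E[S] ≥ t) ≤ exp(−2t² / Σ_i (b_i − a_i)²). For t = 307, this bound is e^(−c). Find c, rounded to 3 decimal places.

26.437

Σ(b_i − a_i)² = 58·11² + 112·1² = 7130.
c = 2t² / 7130 = 2·307² / 7130 = 26.4373.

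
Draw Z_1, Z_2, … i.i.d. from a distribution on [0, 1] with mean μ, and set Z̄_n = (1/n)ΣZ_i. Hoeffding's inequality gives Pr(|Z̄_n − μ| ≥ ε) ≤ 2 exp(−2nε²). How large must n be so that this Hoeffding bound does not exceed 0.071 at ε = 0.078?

Require 2·exp(−2nε²) ≤ 0.071, i.e. 2nε² ≥ ln(2/0.071) = 3.338223.
So n ≥ 3.338223 / (2·0.078²) = 274.344.
The smallest integer n is 275.

275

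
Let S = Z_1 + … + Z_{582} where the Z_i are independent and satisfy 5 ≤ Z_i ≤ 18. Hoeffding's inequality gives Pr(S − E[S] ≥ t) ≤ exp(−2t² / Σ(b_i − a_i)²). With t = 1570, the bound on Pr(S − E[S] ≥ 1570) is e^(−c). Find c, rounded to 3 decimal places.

Σ(b_i − a_i)² = 582·(13)² = 98358.
c = 2t²/98358 = 2·1570²/98358 = 50.1210.

50.121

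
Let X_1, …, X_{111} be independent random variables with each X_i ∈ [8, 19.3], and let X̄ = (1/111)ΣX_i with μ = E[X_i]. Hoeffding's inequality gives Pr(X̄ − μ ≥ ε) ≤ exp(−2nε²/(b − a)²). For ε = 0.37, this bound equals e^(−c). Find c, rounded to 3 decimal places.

0.238

c = 2nε²/(b − a)² = 2·111·0.37² / 11.3² = 0.2380.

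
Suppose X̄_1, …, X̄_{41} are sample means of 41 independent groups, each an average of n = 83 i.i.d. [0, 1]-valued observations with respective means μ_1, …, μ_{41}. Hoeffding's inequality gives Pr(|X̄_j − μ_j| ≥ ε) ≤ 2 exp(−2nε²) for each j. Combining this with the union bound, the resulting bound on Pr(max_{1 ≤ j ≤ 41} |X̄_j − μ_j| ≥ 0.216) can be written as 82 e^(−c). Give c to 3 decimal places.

Union bound over the 41 events: Pr(max_{1 ≤ j ≤ 41} |X̄_j − μ_j| ≥ 0.216) ≤ 41·2·exp(−2nε²) = 82 exp(−2·83·0.216²).
So c = 2·83·0.216² = 7.7449.

7.745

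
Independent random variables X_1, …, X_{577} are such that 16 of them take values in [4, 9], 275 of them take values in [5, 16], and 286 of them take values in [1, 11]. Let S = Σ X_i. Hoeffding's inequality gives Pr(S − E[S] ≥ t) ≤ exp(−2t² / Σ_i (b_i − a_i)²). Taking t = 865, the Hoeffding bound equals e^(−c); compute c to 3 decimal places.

24.030

Σ(b_i − a_i)² = 16·5² + 275·11² + 286·10² = 62275.
c = 2t² / 62275 = 2·865² / 62275 = 24.0297.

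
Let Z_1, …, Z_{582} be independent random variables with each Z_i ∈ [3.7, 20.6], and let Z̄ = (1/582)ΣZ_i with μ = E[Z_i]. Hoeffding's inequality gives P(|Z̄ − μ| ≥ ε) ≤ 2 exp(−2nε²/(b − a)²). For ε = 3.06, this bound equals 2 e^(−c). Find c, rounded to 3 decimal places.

38.161

c = 2nε²/(b − a)² = 2·582·3.06² / 16.9² = 38.1612.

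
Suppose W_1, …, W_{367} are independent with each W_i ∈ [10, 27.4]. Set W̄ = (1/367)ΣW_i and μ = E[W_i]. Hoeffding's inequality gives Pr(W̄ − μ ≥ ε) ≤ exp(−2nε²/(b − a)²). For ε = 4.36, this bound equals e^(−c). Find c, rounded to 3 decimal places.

46.086

c = 2nε²/(b − a)² = 2·367·4.36² / 17.4² = 46.0862.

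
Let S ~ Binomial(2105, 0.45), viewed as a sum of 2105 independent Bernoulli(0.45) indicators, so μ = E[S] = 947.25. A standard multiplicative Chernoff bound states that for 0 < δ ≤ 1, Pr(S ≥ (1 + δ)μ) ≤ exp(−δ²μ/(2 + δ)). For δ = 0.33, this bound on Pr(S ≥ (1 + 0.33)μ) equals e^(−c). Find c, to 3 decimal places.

44.273

c = δ²μ/(2 + δ) = 0.33²·947.25/(2 + 0.33) = 44.2728.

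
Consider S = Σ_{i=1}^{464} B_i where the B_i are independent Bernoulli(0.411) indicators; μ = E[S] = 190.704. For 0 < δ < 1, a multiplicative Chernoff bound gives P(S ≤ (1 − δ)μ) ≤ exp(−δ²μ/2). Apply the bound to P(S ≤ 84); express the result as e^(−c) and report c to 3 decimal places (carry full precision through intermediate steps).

Write 84 = (1 − δ)μ, so δ = 1 − 84/190.704 = 0.5595268…
Then the exponent is δ²μ/2 = (μ − 84)²/(2μ) = 29.851874.

29.852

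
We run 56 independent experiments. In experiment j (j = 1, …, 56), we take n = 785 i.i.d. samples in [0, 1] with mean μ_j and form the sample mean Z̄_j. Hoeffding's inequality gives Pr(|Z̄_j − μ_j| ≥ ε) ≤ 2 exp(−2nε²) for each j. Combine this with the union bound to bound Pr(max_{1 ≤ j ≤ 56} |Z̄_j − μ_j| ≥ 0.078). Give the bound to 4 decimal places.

Per-experiment Hoeffding bound: 2·exp(−2·785·0.078²) = 2·exp(−9.55188) = 0.00014214.
Union bound over 56 events: 56·0.00014214 = 0.00796.

0.0080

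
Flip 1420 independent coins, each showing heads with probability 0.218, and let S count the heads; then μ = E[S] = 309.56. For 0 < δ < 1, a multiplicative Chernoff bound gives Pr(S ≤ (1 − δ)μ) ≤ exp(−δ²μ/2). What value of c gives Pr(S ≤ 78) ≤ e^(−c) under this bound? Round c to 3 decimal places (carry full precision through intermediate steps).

Write 78 = (1 − δ)μ, so δ = 1 − 78/309.56 = 0.7480295…
Then the exponent is δ²μ/2 = (μ − 78)²/(2μ) = 86.606851.

86.607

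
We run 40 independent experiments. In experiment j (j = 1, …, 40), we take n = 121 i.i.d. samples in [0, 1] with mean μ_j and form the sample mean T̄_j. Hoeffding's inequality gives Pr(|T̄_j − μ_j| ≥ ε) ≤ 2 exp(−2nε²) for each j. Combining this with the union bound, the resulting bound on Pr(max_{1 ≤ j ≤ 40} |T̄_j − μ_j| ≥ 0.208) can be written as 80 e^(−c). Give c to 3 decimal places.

Union bound over the 40 events: Pr(max_{1 ≤ j ≤ 40} |T̄_j − μ_j| ≥ 0.208) ≤ 40·2·exp(−2nε²) = 80 exp(−2·121·0.208²).
So c = 2·121·0.208² = 10.4699.

10.470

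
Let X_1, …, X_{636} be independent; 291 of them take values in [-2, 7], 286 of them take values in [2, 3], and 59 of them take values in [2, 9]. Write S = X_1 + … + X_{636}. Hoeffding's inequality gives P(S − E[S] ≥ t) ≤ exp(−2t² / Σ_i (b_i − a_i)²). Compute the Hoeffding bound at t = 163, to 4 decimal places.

Σ(b_i − a_i)² = 291·9² + 286·1² + 59·7² = 26748.
Exponent = 2·163² / 26748 = 1.98662.
Bound = exp(−1.98662) = 0.13716.

0.1372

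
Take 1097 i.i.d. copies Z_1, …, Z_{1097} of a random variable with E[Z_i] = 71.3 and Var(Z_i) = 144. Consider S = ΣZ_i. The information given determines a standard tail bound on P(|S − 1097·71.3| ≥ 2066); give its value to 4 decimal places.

With mean and variance of each term known, Chebyshev's inequality bounds the deviation of the sum (or sample mean).
Var(S) = n·Var(Z_i) = 1097·144 = 157968.
Chebyshev: P(|S − 1097·71.3| ≥ 2066) ≤ Var(S)/2066² = 157968/4268356 = 0.0370.

0.0370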